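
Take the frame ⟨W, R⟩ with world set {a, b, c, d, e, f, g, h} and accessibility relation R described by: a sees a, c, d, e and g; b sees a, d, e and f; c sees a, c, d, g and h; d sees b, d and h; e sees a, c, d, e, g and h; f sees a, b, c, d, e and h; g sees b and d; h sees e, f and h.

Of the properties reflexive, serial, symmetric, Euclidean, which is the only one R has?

serial

Reflexive: no — b is not related to itself.
Serial: yes — every world has a successor (e.g. a R a).
Symmetric: no — a R d but not d R a.
Euclidean: no — a R c and a R e, but not c R e.
Only serial holds.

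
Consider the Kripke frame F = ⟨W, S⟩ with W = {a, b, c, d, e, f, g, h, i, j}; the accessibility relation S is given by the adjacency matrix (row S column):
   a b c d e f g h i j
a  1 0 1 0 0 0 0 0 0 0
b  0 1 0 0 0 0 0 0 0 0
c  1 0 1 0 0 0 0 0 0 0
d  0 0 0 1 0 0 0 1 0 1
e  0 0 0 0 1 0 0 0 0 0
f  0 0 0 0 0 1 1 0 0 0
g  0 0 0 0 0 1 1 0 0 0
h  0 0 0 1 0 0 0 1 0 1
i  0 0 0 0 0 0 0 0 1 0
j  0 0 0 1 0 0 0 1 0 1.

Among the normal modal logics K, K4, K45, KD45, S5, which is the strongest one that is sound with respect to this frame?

S5

Transitive (axiom 4): yes — every two-step S-path is closed by a direct edge.
Euclidean (axiom 5): yes — any two successors of a common world are S-related.
Serial (axiom D): yes — every world has a successor (e.g. a S a).
Reflexive (axiom T): yes — every world is S-related to itself.
So F validates K, K4, K45, KD45, S5. The strongest is S5.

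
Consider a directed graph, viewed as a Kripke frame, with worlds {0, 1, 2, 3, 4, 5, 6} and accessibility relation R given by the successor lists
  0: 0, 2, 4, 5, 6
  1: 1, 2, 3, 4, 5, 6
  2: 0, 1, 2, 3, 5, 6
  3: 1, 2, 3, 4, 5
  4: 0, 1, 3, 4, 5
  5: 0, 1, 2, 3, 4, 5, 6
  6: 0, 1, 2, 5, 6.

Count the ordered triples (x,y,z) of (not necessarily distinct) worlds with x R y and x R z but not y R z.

Enumerating: (0,2,4), (0,4,2), (0,4,6), (0,6,4), (1,2,4), (1,3,6), (1,4,2), (1,4,6), (1,6,3), (1,6,4), (2,0,1), (2,0,3), … and 22 more.
Total: 34.

34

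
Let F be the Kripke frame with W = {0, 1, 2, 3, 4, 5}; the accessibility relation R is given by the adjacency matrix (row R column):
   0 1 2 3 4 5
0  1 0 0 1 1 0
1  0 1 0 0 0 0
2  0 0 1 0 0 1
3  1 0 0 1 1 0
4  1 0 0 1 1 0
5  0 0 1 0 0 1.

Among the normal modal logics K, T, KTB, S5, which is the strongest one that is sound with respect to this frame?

S5

Reflexive (axiom T): yes — every world is R-related to itself.
Symmetric (axiom B): yes — every pair in R has its reverse in R.
Euclidean (axiom 5): yes — any two successors of a common world are R-related.
So F validates K, T, KTB, S5. The strongest is S5.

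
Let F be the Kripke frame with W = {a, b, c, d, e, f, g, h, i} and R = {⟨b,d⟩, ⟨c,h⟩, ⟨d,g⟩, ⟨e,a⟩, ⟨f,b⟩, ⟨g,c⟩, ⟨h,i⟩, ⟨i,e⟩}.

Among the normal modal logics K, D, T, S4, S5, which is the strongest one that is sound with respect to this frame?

Serial (axiom D): no — a has no R-successor.
Reflexive (axiom T): no — a is not related to itself.
Transitive (axiom 4): no — b R d and d R g, but not b R g.
Euclidean (axiom 5): no — b R d and b R d, but not d R d.
So F validates K; D would additionally require R to be serial. The strongest is K.

K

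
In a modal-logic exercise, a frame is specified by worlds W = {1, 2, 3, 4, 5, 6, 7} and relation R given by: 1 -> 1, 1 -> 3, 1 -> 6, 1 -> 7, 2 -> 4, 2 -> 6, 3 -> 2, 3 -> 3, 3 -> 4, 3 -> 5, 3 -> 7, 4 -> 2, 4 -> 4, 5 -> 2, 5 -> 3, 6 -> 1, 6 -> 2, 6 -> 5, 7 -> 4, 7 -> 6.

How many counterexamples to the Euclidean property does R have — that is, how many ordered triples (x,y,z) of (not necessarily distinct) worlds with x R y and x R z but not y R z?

38

Enumerating: (1,3,1), (1,3,6), (1,6,3), (1,6,6), (1,6,7), (1,7,1), (1,7,3), (1,7,7), (2,4,6), (2,6,4), (2,6,6), (3,2,2), … and 26 more.
Total: 38.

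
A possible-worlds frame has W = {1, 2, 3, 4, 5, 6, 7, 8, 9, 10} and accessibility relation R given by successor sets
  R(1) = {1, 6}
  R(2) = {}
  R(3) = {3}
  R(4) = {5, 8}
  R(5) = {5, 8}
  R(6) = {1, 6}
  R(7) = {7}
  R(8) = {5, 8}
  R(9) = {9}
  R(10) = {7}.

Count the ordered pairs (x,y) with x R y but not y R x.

3

Enumerating: (10,7), (4,5), (4,8).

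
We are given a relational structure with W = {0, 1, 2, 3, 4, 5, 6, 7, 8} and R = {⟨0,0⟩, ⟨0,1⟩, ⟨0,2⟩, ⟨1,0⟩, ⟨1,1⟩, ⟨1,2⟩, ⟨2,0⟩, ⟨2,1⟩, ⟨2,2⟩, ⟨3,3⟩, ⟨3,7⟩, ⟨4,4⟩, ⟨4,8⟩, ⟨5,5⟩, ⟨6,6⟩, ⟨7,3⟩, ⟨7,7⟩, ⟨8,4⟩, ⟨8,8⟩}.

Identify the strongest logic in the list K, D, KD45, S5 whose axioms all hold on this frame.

S5

Serial (axiom D): yes — every world has a successor (e.g. 0 R 0).
Euclidean (axiom 5): yes — any two successors of a common world are R-related.
Transitive (axiom 4): yes — every two-step R-path is closed by a direct edge.
Reflexive (axiom T): yes — every world is R-related to itself.
So F validates K, D, KD45, S5. The strongest is S5.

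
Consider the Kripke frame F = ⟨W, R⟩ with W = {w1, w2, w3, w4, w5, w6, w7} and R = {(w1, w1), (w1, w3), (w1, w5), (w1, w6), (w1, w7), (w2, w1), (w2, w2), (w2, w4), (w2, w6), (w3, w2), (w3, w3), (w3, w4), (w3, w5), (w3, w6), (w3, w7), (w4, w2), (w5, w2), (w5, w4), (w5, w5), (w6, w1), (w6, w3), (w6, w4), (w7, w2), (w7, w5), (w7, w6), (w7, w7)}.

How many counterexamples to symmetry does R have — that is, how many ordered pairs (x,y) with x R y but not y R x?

Enumerating: (w1,w3), (w1,w5), (w1,w7), (w2,w1), (w2,w6), (w3,w2), (w3,w4), (w3,w5), (w3,w7), (w5,w2), (w5,w4), (w6,w4), (w7,w2), (w7,w5), (w7,w6).

15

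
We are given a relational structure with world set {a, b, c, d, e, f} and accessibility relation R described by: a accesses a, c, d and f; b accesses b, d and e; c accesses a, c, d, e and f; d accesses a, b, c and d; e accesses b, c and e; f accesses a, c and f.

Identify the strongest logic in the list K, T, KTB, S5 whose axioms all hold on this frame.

KTB

Reflexive (axiom T): yes — every world is R-related to itself.
Symmetric (axiom B): yes — every pair in R has its reverse in R.
Euclidean (axiom 5): no — a R d and a R f, but not d R f.
So F validates K, T, KTB; S5 would additionally require R to be Euclidean. The strongest is KTB.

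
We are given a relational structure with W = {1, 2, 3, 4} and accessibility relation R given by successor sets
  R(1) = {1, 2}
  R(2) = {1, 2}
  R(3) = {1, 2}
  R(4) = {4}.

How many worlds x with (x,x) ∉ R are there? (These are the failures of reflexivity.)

1

Enumerating: 3.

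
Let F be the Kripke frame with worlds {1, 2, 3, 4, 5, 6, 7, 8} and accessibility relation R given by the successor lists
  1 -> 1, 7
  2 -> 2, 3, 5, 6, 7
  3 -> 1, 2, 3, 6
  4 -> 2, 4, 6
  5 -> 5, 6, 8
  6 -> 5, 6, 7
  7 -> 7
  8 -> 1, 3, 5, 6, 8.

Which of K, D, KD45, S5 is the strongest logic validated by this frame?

D

Serial (axiom D): yes — every world has a successor (e.g. 1 R 1).
Euclidean (axiom 5): no — 2 R 3 and 2 R 5, but not 3 R 5.
Transitive (axiom 4): no — 2 R 3 and 3 R 1, but not 2 R 1.
Reflexive (axiom T): yes — every world is R-related to itself.
So F validates K, D; KD45 would additionally require R to be Euclidean and transitive. The strongest is D.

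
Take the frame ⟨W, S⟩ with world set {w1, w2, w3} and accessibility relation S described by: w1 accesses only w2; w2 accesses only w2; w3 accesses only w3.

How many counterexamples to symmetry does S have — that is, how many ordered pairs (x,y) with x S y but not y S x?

1

Enumerating: (w1,w2).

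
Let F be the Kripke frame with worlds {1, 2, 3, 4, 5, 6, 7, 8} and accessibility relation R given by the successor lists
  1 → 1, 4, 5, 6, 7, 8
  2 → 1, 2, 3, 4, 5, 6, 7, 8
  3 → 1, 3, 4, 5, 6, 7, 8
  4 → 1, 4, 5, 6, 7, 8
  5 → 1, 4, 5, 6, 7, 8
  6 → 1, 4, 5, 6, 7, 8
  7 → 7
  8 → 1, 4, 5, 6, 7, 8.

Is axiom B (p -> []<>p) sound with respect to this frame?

The schema B characterises exactly the symmetric frames.
Symmetric: no — 1 R 7 but not 7 R 1.

No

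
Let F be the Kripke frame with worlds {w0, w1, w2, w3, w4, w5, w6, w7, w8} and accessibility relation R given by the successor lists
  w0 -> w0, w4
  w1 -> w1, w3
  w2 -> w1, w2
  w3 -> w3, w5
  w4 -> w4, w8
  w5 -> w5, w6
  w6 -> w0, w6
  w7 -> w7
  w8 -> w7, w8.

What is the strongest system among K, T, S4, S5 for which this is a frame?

Reflexive (axiom T): yes — every world is R-related to itself.
Transitive (axiom 4): no — w0 R w4 and w4 R w8, but not w0 R w8.
Euclidean (axiom 5): no — w0 R w4 and w0 R w0, but not w4 R w0.
So F validates K, T; S4 would additionally require R to be transitive. The strongest is T.

T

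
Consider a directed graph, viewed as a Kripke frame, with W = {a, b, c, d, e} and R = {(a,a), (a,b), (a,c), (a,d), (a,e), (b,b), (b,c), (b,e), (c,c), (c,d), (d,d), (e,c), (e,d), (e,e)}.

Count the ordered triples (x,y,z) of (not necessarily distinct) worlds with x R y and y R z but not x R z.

2

Enumerating: (b,c,d), (b,e,d).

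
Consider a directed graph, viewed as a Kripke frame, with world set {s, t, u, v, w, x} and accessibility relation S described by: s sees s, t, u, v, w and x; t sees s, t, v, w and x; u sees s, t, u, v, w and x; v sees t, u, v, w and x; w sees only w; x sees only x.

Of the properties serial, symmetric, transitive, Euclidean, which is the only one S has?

serial

Serial: yes — every world has a successor (e.g. s S s).
Symmetric: no — s S v but not v S s.
Transitive: no — t S s and s S u, but not t S u.
Euclidean: no — s S t and s S u, but not t S u.
Only serial holds.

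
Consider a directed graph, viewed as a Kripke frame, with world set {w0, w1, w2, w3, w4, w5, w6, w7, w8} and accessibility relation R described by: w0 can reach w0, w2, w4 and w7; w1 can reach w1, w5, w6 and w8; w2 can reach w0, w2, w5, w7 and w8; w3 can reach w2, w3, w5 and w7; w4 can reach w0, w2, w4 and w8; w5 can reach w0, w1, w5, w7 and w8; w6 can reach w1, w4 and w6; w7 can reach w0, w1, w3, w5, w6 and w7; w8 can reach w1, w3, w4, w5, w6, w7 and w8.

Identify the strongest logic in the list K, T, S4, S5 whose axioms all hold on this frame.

T

Reflexive (axiom T): yes — every world is R-related to itself.
Transitive (axiom 4): no — w0 R w2 and w2 R w5, but not w0 R w5.
Euclidean (axiom 5): no — w0 R w2 and w0 R w4, but not w2 R w4.
So F validates K, T; S4 would additionally require R to be transitive. The strongest is T.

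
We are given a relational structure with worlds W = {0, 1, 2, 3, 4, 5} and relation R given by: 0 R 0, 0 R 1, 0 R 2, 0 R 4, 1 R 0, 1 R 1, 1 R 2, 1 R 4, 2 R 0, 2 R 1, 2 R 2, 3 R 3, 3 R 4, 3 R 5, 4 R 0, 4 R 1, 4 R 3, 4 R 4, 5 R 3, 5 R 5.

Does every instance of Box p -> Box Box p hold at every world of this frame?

By correspondence theory, 4 is valid on a frame iff R is transitive.
Transitive: no — 0 R 4 and 4 R 3, but not 0 R 3.

No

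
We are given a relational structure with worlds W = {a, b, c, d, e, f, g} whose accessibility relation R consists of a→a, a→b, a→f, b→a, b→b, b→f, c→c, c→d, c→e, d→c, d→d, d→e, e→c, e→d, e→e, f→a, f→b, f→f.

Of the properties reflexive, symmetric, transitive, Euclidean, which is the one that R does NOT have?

reflexive

Reflexive: no — g is not related to itself.
Symmetric: yes — every pair in R has its reverse in R.
Transitive: yes — every two-step R-path is closed by a direct edge.
Euclidean: yes — any two successors of a common world are R-related.
Only reflexive fails.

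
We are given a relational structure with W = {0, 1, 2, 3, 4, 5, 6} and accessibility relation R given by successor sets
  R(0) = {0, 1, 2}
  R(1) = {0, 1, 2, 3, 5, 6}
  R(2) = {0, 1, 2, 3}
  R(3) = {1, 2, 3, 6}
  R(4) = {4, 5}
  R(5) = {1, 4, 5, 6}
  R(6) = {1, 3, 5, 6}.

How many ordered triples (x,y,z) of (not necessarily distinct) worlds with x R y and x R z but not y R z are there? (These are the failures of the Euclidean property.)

Enumerating: (1,0,3), (1,0,5), (1,0,6), (1,2,5), (1,2,6), (1,3,0), (1,3,5), (1,5,0), (1,5,2), (1,5,3), (1,6,0), (1,6,2), … and 10 more.
Total: 22.

22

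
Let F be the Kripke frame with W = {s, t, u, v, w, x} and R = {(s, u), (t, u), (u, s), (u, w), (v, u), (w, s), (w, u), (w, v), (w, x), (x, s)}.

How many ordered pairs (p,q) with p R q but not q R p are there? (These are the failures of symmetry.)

Enumerating: (t,u), (v,u), (w,s), (w,v), (w,x), (x,s).

6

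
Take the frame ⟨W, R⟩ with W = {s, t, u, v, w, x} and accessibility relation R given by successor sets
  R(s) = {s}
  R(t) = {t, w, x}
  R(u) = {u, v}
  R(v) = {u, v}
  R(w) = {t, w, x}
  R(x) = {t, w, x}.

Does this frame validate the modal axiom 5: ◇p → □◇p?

Yes

Axiom 5 corresponds to the accessibility relation being Euclidean.
Euclidean: yes — any two successors of a common world are R-related.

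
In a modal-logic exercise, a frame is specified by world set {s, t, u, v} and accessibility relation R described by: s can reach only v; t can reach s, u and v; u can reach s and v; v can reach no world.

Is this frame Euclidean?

Euclidean: no — t R s and t R u, but not s R u.

No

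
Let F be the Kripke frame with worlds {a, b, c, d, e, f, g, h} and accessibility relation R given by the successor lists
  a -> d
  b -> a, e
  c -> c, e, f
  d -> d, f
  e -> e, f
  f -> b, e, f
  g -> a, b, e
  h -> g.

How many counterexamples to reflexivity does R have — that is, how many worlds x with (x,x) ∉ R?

4

Enumerating: a, b, g, h.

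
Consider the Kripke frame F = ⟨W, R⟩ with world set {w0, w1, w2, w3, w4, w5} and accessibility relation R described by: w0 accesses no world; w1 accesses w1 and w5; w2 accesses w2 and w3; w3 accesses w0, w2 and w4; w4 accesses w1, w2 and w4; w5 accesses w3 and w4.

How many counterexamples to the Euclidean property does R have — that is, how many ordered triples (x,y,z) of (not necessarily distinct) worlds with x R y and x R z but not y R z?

Enumerating: (w1,w5,w1), (w1,w5,w5), (w2,w3,w3), (w3,w0,w0), (w3,w0,w2), (w3,w0,w4), (w3,w2,w0), (w3,w2,w4), (w3,w4,w0), (w4,w1,w2), (w4,w1,w4), (w4,w2,w1), (w4,w2,w4), (w5,w3,w3), (w5,w4,w3).

15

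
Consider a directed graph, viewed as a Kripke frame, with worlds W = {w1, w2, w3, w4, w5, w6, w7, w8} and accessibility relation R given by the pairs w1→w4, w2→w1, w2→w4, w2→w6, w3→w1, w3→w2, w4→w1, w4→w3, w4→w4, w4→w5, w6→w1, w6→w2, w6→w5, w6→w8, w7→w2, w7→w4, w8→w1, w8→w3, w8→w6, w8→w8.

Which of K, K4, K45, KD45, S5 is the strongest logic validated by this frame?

Transitive (axiom 4): no — w1 R w4 and w4 R w3, but not w1 R w3.
Euclidean (axiom 5): no — w2 R w1 and w2 R w6, but not w1 R w6.
Serial (axiom D): no — w5 has no R-successor.
Reflexive (axiom T): no — w1 is not related to itself.
So F validates K; K4 would additionally require R to be transitive. The strongest is K.

K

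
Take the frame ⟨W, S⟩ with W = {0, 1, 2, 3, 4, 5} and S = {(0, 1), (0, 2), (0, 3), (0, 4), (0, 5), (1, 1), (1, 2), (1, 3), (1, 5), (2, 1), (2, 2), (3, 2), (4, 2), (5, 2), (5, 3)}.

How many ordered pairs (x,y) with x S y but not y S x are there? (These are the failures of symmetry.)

Enumerating: (0,1), (0,2), (0,3), (0,4), (0,5), (1,3), (1,5), (3,2), (4,2), (5,2), (5,3).

11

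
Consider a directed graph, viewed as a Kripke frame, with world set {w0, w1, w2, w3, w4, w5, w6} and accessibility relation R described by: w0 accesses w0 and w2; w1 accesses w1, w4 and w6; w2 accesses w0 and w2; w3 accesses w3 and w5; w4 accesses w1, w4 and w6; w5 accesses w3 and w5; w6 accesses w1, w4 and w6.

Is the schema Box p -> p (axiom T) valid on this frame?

By correspondence theory, T is valid on a frame iff R is reflexive.
Reflexive: yes — every world is R-related to itself.

Yes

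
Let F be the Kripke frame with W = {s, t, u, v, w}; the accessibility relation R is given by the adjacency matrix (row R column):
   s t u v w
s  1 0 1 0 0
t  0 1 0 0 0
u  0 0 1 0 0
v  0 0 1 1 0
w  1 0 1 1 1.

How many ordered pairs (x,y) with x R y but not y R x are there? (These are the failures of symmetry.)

5

Enumerating: (s,u), (v,u), (w,s), (w,u), (w,v).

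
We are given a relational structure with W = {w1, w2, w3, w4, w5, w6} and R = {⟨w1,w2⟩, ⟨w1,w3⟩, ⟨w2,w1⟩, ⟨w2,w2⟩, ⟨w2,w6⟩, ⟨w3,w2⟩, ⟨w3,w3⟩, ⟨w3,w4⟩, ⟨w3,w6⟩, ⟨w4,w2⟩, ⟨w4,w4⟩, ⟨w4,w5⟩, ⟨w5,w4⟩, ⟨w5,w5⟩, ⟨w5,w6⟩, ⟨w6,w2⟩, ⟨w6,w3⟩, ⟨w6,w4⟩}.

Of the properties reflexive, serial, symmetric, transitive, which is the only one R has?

Reflexive: no — w1 is not related to itself.
Serial: yes — every world has a successor (e.g. w1 R w2).
Symmetric: no — w1 R w3 but not w3 R w1.
Transitive: no — w1 R w2 and w2 R w6, but not w1 R w6.
Only serial holds.

serial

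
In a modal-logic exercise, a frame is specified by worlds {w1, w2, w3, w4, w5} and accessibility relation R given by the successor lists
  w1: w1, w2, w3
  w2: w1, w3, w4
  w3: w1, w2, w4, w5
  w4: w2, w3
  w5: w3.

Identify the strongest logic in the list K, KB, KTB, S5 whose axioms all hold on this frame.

KB

Symmetric (axiom B): yes — every pair in R has its reverse in R.
Reflexive (axiom T): no — w2 is not related to itself.
Euclidean (axiom 5): no — w2 R w1 and w2 R w4, but not w1 R w4.
So F validates K, KB; KTB would additionally require R to be reflexive. The strongest is KB.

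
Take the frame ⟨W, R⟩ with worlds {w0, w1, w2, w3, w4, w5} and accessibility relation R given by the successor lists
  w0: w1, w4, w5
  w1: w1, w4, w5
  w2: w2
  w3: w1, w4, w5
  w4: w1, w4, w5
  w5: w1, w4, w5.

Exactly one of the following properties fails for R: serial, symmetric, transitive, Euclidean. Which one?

Serial: yes — every world has a successor (e.g. w0 R w1).
Symmetric: no — w0 R w1 but not w1 R w0.
Transitive: yes — every two-step R-path is closed by a direct edge.
Euclidean: yes — any two successors of a common world are R-related.
Only symmetric fails.

symmetric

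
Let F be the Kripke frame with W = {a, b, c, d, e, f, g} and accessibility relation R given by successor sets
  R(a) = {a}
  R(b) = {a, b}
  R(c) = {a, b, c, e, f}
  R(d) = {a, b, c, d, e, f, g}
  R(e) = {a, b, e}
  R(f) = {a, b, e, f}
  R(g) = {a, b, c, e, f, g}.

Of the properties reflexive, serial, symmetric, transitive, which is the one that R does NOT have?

Reflexive: yes — every world is R-related to itself.
Serial: yes — every world has a successor (e.g. a R a).
Symmetric: no — b R a but not a R b.
Transitive: yes — every two-step R-path is closed by a direct edge.
Only symmetric fails.

symmetric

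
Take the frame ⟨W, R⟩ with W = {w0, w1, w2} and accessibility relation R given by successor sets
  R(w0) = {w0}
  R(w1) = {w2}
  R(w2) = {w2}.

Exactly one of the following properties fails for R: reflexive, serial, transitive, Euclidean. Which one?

reflexive

Reflexive: no — w1 is not related to itself.
Serial: yes — every world has a successor (e.g. w0 R w0).
Transitive: yes — every two-step R-path is closed by a direct edge.
Euclidean: yes — any two successors of a common world are R-related.
Only reflexive fails.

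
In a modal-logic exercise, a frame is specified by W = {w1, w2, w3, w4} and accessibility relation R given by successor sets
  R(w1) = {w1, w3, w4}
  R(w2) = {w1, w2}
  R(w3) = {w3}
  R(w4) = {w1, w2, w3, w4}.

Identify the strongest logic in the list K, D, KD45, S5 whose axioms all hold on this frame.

Serial (axiom D): yes — every world has a successor (e.g. w1 R w1).
Euclidean (axiom 5): no — w1 R w3 and w1 R w4, but not w3 R w4.
Transitive (axiom 4): no — w1 R w4 and w4 R w2, but not w1 R w2.
Reflexive (axiom T): yes — every world is R-related to itself.
So F validates K, D; KD45 would additionally require R to be Euclidean and transitive. The strongest is D.

D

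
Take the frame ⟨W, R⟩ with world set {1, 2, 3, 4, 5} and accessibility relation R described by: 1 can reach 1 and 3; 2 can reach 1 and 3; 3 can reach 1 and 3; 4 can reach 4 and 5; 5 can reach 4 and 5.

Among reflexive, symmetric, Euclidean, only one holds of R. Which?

Reflexive: no — 2 is not related to itself.
Symmetric: no — 2 R 1 but not 1 R 2.
Euclidean: yes — any two successors of a common world are R-related.
Only Euclidean holds.

Euclidean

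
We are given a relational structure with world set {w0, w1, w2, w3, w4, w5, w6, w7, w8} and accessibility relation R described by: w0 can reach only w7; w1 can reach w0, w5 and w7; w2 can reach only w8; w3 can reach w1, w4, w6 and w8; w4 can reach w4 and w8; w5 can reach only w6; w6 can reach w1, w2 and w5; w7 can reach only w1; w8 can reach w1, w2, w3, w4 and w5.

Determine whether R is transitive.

No

Transitive: no — w0 R w7 and w7 R w1, but not w0 R w1.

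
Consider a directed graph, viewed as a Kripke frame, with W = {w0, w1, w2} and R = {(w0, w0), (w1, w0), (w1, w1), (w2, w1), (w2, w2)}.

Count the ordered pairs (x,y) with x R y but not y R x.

Enumerating: (w1,w0), (w2,w1).

2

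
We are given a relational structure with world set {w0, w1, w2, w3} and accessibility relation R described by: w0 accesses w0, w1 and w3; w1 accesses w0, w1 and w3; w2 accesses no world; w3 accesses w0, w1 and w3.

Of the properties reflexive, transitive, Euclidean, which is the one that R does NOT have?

reflexive

Reflexive: no — w2 is not related to itself.
Transitive: yes — every two-step R-path is closed by a direct edge.
Euclidean: yes — any two successors of a common world are R-related.
Only reflexive fails.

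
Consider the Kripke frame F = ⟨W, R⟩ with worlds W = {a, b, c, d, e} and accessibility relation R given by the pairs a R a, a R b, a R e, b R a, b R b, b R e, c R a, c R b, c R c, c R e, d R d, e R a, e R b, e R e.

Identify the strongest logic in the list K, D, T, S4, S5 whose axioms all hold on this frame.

Serial (axiom D): yes — every world has a successor (e.g. a R a).
Reflexive (axiom T): yes — every world is R-related to itself.
Transitive (axiom 4): yes — every two-step R-path is closed by a direct edge.
Euclidean (axiom 5): no — c R a and c R c, but not a R c.
So F validates K, D, T, S4; S5 would additionally require R to be Euclidean. The strongest is S4.

S4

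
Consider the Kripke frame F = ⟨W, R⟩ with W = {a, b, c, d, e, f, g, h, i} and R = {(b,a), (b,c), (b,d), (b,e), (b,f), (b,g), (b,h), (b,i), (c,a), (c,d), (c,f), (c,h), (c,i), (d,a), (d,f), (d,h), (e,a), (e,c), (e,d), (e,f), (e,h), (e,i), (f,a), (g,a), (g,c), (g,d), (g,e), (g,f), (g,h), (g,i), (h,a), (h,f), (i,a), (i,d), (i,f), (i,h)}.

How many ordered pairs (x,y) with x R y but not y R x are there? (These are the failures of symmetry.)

36

Enumerating: (b,a), (b,c), (b,d), (b,e), (b,f), (b,g), (b,h), (b,i), (c,a), (c,d), (c,f), (c,h), … and 24 more.
Total: 36.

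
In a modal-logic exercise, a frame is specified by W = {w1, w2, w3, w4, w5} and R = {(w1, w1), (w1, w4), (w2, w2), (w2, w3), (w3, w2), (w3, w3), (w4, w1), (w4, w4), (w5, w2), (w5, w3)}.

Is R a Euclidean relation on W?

Yes

Euclidean: yes — any two successors of a common world are R-related.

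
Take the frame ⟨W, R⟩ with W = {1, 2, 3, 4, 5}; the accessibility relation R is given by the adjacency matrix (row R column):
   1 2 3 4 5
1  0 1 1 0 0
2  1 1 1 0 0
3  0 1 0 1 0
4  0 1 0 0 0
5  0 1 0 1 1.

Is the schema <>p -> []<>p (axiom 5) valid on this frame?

The schema 5 characterises exactly the Euclidean frames.
Euclidean: no — 2 R 3 and 2 R 1, but not 3 R 1.

No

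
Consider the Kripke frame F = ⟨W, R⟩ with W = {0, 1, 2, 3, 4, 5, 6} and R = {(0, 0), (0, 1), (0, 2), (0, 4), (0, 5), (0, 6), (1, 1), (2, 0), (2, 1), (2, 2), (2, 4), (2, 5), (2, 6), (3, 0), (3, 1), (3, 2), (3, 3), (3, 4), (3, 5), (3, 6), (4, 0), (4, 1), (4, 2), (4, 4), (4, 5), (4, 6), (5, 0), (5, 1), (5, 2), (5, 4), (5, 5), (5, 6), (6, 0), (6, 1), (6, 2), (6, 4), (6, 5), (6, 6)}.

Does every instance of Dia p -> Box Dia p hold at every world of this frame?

Axiom 5 corresponds to the accessibility relation being Euclidean.
Euclidean: no — 0 R 1 and 0 R 2, but not 1 R 2.

No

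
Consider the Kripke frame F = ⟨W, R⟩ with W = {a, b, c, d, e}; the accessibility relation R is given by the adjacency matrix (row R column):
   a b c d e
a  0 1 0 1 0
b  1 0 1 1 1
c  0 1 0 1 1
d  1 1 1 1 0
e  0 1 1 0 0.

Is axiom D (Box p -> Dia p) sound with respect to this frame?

The schema D characterises exactly the serial frames.
Serial: yes — every world has a successor (e.g. a R b).

Yes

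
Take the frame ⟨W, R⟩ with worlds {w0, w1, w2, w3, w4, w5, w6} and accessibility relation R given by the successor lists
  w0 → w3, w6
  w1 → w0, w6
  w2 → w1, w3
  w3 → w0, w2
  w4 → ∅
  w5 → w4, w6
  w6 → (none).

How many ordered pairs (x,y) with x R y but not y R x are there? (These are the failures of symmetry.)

6

Enumerating: (w0,w6), (w1,w0), (w1,w6), (w2,w1), (w5,w4), (w5,w6).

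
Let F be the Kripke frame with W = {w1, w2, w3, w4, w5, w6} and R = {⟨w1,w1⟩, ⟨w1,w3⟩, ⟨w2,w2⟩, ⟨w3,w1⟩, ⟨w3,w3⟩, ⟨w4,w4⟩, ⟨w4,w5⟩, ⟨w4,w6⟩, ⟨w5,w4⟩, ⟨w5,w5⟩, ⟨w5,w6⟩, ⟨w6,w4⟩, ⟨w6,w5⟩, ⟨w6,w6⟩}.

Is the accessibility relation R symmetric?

Symmetric: yes — every pair in R has its reverse in R.

Yes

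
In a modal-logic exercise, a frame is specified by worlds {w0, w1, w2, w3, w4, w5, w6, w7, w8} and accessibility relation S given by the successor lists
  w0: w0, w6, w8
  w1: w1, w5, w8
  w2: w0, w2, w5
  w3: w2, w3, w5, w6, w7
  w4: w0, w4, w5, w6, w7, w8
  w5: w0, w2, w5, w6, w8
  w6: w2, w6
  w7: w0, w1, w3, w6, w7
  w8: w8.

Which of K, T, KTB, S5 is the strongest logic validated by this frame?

Reflexive (axiom T): yes — every world is S-related to itself.
Symmetric (axiom B): no — w0 S w6 but not w6 S w0.
Euclidean (axiom 5): no — w0 S w6 and w0 S w8, but not w6 S w8.
So F validates K, T; KTB would additionally require S to be symmetric. The strongest is T.

T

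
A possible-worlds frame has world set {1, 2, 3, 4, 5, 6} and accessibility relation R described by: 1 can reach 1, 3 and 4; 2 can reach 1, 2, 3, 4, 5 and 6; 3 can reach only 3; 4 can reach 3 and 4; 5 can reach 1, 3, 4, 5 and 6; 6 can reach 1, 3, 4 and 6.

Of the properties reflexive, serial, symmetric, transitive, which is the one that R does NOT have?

Reflexive: yes — every world is R-related to itself.
Serial: yes — every world has a successor (e.g. 1 R 1).
Symmetric: no — 1 R 3 but not 3 R 1.
Transitive: yes — every two-step R-path is closed by a direct edge.
Only symmetric fails.

symmetric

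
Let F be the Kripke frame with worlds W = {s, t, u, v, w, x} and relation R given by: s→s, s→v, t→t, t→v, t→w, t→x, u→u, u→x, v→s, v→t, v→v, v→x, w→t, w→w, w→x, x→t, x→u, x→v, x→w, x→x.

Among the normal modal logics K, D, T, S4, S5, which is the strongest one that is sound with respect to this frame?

T

Serial (axiom D): yes — every world has a successor (e.g. s R s).
Reflexive (axiom T): yes — every world is R-related to itself.
Transitive (axiom 4): no — s R v and v R t, but not s R t.
Euclidean (axiom 5): no — t R v and t R w, but not v R w.
So F validates K, D, T; S4 would additionally require R to be transitive. The strongest is T.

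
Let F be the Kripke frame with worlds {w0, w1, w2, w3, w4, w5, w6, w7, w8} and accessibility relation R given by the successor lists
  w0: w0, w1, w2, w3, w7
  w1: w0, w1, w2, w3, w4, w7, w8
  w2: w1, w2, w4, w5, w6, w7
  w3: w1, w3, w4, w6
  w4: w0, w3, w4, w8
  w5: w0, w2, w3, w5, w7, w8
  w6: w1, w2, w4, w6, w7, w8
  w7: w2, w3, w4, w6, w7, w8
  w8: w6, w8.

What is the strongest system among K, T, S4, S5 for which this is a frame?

T

Reflexive (axiom T): yes — every world is R-related to itself.
Transitive (axiom 4): no — w0 R w1 and w1 R w4, but not w0 R w4.
Euclidean (axiom 5): no — w0 R w2 and w0 R w3, but not w2 R w3.
So F validates K, T; S4 would additionally require R to be transitive. The strongest is T.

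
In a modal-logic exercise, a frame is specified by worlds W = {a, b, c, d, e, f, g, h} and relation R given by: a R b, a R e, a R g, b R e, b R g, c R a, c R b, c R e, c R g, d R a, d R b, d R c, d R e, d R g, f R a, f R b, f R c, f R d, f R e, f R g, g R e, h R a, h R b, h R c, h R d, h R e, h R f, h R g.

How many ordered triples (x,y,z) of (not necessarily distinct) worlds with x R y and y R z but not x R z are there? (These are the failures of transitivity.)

0

R is transitive; there are no such tuples.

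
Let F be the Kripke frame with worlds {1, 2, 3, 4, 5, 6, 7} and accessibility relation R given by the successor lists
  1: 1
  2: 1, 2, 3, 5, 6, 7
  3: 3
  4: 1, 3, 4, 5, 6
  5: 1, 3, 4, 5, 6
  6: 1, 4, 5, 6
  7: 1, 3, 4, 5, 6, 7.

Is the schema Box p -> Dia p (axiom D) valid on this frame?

Yes

By correspondence theory, D is valid on a frame iff R is serial.
Serial: yes — every world has a successor (e.g. 1 R 1).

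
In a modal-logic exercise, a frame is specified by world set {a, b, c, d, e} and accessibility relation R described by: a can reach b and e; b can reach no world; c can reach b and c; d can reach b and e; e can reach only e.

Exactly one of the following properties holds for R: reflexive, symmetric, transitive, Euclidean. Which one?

Reflexive: no — a is not related to itself.
Symmetric: no — a R b but not b R a.
Transitive: yes — every two-step R-path is closed by a direct edge.
Euclidean: no — a R b and a R e, but not b R e.
Only transitive holds.

transitive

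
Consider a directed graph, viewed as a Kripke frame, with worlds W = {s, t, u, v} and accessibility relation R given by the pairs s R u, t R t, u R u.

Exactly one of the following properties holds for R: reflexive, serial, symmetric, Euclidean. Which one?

Reflexive: no — s is not related to itself.
Serial: no — v has no R-successor.
Symmetric: no — s R u but not u R s.
Euclidean: yes — any two successors of a common world are R-related.
Only Euclidean holds.

Euclidean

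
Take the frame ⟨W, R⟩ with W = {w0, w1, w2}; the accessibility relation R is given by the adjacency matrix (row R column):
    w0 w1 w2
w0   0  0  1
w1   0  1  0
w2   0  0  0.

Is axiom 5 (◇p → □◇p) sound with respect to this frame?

No

By correspondence theory, 5 is valid on a frame iff R is Euclidean.
Euclidean: no — w0 R w2 and w0 R w2, but not w2 R w2.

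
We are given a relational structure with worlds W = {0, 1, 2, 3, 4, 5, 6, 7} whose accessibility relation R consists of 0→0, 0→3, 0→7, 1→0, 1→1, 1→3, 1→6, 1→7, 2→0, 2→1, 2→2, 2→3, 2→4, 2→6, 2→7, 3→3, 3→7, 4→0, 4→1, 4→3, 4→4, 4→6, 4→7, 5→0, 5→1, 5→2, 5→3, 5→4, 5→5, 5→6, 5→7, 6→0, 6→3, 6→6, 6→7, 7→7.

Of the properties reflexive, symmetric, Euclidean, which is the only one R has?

Reflexive: yes — every world is R-related to itself.
Symmetric: no — 0 R 3 but not 3 R 0.
Euclidean: no — 0 R 7 and 0 R 3, but not 7 R 3.
Only reflexive holds.

reflexive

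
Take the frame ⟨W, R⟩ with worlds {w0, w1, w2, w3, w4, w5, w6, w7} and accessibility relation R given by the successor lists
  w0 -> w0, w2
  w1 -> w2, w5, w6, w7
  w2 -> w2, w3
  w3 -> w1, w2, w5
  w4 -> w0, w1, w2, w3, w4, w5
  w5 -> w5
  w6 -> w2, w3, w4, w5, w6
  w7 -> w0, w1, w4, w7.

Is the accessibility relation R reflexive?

No

Reflexive: no — w1 is not related to itself.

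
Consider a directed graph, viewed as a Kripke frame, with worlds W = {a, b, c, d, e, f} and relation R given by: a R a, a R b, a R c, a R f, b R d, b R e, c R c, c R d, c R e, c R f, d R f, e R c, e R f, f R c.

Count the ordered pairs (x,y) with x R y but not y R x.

Enumerating: (a,b), (a,c), (a,f), (b,d), (b,e), (c,d), (d,f), (e,f).

8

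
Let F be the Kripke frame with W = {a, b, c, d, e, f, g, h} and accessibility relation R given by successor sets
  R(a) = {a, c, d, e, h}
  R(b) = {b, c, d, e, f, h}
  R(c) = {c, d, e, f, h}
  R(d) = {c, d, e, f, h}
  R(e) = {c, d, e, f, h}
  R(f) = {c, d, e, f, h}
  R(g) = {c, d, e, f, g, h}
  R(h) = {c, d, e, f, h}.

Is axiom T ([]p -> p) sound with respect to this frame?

The schema T characterises exactly the reflexive frames.
Reflexive: yes — every world is R-related to itself.

Yes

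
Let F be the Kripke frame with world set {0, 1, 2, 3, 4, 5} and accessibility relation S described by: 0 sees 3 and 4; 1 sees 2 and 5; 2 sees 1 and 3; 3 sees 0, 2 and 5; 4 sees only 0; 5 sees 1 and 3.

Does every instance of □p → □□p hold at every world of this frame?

Axiom 4 corresponds to the accessibility relation being transitive.
Transitive: no — 0 S 3 and 3 S 2, but not 0 S 2.

No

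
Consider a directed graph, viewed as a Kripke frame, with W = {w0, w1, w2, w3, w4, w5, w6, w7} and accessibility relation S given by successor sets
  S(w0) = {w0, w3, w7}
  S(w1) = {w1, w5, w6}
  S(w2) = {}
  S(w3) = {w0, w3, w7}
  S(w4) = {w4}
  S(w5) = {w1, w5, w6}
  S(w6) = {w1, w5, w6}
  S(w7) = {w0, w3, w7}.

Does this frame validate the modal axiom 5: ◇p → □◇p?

Yes

The schema 5 characterises exactly the Euclidean frames.
Euclidean: yes — any two successors of a common world are S-related.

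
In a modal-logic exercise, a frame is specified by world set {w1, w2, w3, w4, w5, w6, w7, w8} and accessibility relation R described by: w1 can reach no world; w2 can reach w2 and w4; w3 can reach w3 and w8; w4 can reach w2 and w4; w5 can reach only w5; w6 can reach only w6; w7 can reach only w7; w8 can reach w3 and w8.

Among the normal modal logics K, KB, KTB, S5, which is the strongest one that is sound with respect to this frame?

Symmetric (axiom B): yes — every pair in R has its reverse in R.
Reflexive (axiom T): no — w1 is not related to itself.
Euclidean (axiom 5): yes — any two successors of a common world are R-related.
So F validates K, KB; KTB would additionally require R to be reflexive. The strongest is KB.

KB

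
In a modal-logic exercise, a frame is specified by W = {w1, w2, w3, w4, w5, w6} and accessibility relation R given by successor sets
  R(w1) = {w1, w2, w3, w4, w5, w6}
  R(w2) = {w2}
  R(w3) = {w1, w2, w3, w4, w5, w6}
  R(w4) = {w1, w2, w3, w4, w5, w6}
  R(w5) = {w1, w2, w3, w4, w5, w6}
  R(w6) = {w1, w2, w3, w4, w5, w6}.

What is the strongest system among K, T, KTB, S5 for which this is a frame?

T

Reflexive (axiom T): yes — every world is R-related to itself.
Symmetric (axiom B): no — w1 R w2 but not w2 R w1.
Euclidean (axiom 5): no — w1 R w2 and w1 R w3, but not w2 R w3.
So F validates K, T; KTB would additionally require R to be symmetric. The strongest is T.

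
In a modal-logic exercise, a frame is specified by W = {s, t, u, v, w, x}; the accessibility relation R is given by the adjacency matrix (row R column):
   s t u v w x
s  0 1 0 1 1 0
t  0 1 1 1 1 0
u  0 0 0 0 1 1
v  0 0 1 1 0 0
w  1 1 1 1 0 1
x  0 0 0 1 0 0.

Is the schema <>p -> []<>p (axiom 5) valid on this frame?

Axiom 5 corresponds to the accessibility relation being Euclidean.
Euclidean: no — s R v and s R t, but not v R t.

No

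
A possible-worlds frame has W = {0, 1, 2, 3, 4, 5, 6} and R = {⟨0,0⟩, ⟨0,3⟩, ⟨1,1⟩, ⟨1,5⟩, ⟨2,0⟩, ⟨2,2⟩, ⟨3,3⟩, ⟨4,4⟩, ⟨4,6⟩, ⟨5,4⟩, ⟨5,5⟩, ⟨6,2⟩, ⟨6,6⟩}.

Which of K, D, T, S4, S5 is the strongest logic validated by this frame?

Serial (axiom D): yes — every world has a successor (e.g. 0 R 0).
Reflexive (axiom T): yes — every world is R-related to itself.
Transitive (axiom 4): no — 1 R 5 and 5 R 4, but not 1 R 4.
Euclidean (axiom 5): no — 0 R 3 and 0 R 0, but not 3 R 0.
So F validates K, D, T; S4 would additionally require R to be transitive. The strongest is T.

T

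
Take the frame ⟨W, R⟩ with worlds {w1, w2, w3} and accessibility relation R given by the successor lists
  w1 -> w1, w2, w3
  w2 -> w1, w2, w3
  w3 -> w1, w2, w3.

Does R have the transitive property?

Transitive: yes — every two-step R-path is closed by a direct edge.

Yes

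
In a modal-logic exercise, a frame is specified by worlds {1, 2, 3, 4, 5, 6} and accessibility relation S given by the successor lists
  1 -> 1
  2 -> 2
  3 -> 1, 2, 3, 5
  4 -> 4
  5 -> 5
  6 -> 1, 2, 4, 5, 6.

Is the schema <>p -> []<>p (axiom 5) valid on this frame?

Axiom 5 corresponds to the accessibility relation being Euclidean.
Euclidean: no — 3 S 1 and 3 S 2, but not 1 S 2.

No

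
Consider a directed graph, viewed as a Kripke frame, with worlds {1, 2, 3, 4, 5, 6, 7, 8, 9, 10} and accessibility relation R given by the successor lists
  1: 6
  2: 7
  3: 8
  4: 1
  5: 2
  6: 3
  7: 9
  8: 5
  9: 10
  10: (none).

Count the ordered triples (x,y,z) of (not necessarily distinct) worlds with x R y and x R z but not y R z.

9

Enumerating: (1,6,6), (2,7,7), (3,8,8), (4,1,1), (5,2,2), (6,3,3), (7,9,9), (8,5,5), (9,10,10).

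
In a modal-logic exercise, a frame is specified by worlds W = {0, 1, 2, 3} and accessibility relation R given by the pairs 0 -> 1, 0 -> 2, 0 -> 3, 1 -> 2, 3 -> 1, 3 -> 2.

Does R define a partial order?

No

Reflexive: no — 0 is not related to itself.
Transitive: yes — every two-step R-path is closed by a direct edge.
Antisymmetric: yes — no distinct pair is related both ways.
So R is not a partial order.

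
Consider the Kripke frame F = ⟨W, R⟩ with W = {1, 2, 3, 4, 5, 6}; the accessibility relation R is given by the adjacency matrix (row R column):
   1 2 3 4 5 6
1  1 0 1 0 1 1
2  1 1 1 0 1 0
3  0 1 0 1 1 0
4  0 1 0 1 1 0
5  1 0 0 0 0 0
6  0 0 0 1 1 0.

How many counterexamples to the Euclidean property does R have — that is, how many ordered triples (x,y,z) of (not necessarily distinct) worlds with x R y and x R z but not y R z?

Enumerating: (1,3,1), (1,3,3), (1,3,6), (1,5,3), (1,5,5), (1,5,6), (1,6,1), (1,6,3), (1,6,6), (2,1,2), (2,3,1), (2,3,3), … and 13 more.
Total: 25.

25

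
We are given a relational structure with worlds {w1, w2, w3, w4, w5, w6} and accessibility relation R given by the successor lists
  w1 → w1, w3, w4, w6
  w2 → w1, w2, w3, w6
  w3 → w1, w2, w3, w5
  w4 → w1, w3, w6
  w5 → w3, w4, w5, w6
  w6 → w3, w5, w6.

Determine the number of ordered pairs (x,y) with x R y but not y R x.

Enumerating: (w1,w6), (w2,w1), (w2,w6), (w4,w3), (w4,w6), (w5,w4), (w6,w3).

7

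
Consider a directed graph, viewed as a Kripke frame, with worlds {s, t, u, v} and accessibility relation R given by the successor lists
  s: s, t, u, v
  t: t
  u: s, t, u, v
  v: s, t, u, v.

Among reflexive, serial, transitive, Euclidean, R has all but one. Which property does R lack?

Reflexive: yes — every world is R-related to itself.
Serial: yes — every world has a successor (e.g. s R s).
Transitive: yes — every two-step R-path is closed by a direct edge.
Euclidean: no — s R t and s R u, but not t R u.
Only Euclidean fails.

Euclidean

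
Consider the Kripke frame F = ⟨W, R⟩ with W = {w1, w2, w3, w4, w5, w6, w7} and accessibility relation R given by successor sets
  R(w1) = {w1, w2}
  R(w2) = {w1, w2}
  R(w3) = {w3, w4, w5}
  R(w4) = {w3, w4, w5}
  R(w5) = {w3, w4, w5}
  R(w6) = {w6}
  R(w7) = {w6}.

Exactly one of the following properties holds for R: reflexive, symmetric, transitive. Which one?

Reflexive: no — w7 is not related to itself.
Symmetric: no — w7 R w6 but not w6 R w7.
Transitive: yes — every two-step R-path is closed by a direct edge.
Only transitive holds.

transitive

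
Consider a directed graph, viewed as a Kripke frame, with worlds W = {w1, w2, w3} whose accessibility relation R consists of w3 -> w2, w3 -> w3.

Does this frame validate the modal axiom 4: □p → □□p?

Axiom 4 corresponds to the accessibility relation being transitive.
Transitive: yes — every two-step R-path is closed by a direct edge.

Yes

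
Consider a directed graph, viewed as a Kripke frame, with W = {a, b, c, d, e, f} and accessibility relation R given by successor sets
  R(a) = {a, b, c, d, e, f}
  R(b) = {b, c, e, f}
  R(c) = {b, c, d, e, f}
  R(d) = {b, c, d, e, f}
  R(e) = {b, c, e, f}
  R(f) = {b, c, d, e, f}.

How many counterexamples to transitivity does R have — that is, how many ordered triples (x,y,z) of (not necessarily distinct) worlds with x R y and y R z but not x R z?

Enumerating: (b,c,d), (b,f,d), (e,c,d), (e,f,d).

4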